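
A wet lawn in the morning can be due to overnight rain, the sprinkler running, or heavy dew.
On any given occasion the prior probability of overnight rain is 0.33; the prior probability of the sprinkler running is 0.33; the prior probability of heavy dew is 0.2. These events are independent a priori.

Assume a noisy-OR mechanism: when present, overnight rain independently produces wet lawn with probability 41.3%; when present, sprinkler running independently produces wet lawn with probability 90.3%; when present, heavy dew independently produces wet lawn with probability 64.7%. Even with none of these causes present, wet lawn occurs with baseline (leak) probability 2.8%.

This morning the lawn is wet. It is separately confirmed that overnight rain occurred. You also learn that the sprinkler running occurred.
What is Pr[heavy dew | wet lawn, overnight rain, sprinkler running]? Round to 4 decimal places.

Pr[heavy dew | wet lawn, overnight rain, sprinkler running] ≈ 0.2060

Under noisy-OR, P(wet lawn | causes) = 1 − (1−0.028)·∏(1−qᵢ) over the active causes.
P(wet lawn | overnight rain, sprinkler running) = 0.944655·0.8 + 0.980463·0.2 = 0.755724 + 0.196093 = 0.951817
The heavy dew-present share is 0.980463·0.2 = 0.196093.
P(heavy dew | wet lawn, overnight rain, sprinkler running) = 0.196093 / 0.951817 ≈ 0.2060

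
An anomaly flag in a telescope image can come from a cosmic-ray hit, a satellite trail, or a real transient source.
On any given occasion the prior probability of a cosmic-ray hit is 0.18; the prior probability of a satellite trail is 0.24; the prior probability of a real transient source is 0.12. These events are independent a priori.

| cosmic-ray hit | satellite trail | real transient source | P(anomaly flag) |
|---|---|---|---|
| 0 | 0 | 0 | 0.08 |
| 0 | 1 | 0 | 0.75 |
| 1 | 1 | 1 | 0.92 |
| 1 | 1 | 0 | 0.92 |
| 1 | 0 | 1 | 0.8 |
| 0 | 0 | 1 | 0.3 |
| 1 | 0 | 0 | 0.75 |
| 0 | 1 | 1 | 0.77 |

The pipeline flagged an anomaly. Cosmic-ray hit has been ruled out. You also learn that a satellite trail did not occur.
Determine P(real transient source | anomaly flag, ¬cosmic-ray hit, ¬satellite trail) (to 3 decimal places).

P(anomaly flag | ¬cosmic-ray hit, ¬satellite trail) = 0.08×0.88 + 0.3×0.12 = 0.070400 + 0.036000 = 0.106400
The real transient source-present share is 0.3×0.12 = 0.036000.
P(real transient source | anomaly flag, ¬cosmic-ray hit, ¬satellite trail) = 0.036000 / 0.106400 ≈ 0.338

P(real transient source | anomaly flag, ¬cosmic-ray hit, ¬satellite trail) ≈ 0.338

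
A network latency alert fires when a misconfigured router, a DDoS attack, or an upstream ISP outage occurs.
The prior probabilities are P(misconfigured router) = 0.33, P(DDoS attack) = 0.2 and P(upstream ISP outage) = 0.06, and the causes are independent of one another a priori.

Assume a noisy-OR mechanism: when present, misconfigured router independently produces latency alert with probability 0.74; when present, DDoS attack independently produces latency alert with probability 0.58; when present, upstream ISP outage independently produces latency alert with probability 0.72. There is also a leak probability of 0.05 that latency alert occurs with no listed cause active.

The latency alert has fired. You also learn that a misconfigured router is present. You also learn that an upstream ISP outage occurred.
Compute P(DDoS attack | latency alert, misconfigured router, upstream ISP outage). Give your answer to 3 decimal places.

Under noisy-OR, P(latency alert | causes) = 1 − (1−0.05)·∏(1−qᵢ) over the active causes.
Numerator (weight on configurations with DDoS attack): 0.970953×0.2 = 0.194191
Normalizer over all consistent configurations: 0.93084×0.8 + 0.970953×0.2 = 0.938863
P(DDoS attack | latency alert, misconfigured router, upstream ISP outage) = 0.194191/0.938863 ≈ 0.207

P(DDoS attack | latency alert, misconfigured router, upstream ISP outage) ≈ 0.207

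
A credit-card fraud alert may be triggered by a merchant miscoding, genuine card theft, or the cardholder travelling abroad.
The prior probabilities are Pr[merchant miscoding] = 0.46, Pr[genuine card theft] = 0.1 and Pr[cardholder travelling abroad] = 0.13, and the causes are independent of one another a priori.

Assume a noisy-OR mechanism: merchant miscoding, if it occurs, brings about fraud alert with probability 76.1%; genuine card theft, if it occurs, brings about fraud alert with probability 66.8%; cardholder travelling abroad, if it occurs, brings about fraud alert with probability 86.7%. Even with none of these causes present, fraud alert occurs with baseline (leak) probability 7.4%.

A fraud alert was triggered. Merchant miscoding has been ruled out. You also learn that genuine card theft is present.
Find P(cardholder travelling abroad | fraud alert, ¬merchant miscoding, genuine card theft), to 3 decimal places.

Under noisy-OR, P(fraud alert | causes) = 1 − (1−0.074)·∏(1−qᵢ) over the active causes.
Numerator (weight on configurations with cardholder travelling abroad): 0.959112·0.13 = 0.124685
The normalizing constant is 0.692568·0.87 + 0.959112·0.13 = 0.727219
Posterior = 0.124685 / 0.727219 ≈ 0.171

P(cardholder travelling abroad | fraud alert, ¬merchant miscoding, genuine card theft) ≈ 0.171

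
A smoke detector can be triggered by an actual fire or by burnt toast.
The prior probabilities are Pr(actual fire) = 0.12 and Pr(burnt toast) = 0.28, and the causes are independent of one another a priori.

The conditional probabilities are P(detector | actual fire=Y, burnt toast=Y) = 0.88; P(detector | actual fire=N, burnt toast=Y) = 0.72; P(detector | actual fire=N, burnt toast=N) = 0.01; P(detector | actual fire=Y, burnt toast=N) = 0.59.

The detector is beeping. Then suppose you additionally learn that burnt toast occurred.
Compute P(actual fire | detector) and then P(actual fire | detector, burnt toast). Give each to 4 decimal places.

P(actual fire | detector) ≈ 0.3048; P(actual fire | detector, burnt toast) ≈ 0.1429

For the numerator, keep only actual fire=true terms: 0.050976 + 0.029568 = 0.080544
The normalizing constant is 0.01·0.88·0.72 + 0.72·0.88·0.28 + 0.59·0.12·0.72 + 0.88·0.12·0.28 = 0.264288
P(actual fire | detector) = 0.080544/0.264288 ≈ 0.3048

Now condition on the additional information:
Enumerate both values of actual fire and weight by the priors:
  P(detector | burnt toast) = 0.72*0.88 + 0.88*0.12
        = 0.633600 + 0.105600 = 0.739200
The terms with actual fire present sum to 0.105600, so
  P(actual fire | detector, burnt toast) = 0.105600 / 0.739200 ≈ 0.1429
Conditioning on burnt toast lowers the posterior on actual fire: the classic explaining-away effect in a common-effect structure.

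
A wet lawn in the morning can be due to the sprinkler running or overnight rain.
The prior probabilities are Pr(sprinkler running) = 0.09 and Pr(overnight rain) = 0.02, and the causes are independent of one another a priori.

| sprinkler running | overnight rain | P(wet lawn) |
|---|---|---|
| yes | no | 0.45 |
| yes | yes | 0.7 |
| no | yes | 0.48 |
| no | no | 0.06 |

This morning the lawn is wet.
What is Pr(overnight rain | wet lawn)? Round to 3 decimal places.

Pr(overnight rain | wet lawn) ≈ 0.097

P(wet lawn) = 0.06×0.91×0.98 + 0.48×0.91×0.02 + 0.45×0.09×0.98 + 0.7×0.09×0.02 = 0.053508 + 0.008736 + 0.039690 + 0.001260 = 0.103194
The overnight rain-present share is 0.008736 + 0.001260 = 0.009996.
P(overnight rain | wet lawn) = 0.009996 / 0.103194 ≈ 0.097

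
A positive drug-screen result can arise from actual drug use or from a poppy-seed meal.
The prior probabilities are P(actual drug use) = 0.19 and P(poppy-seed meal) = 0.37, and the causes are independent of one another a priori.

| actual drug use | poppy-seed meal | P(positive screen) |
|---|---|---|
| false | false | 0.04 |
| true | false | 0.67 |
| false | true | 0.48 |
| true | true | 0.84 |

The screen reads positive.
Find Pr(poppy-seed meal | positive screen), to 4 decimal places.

P(positive screen) = 0.04*0.81*0.63 + 0.48*0.81*0.37 + 0.67*0.19*0.63 + 0.84*0.19*0.37 = 0.020412 + 0.143856 + 0.080199 + 0.059052 = 0.303519
The poppy-seed meal-present share is 0.143856 + 0.059052 = 0.202908.
So P(poppy-seed meal | positive screen) = 0.202908/0.303519 ≈ 0.6685.

Pr(poppy-seed meal | positive screen) ≈ 0.6685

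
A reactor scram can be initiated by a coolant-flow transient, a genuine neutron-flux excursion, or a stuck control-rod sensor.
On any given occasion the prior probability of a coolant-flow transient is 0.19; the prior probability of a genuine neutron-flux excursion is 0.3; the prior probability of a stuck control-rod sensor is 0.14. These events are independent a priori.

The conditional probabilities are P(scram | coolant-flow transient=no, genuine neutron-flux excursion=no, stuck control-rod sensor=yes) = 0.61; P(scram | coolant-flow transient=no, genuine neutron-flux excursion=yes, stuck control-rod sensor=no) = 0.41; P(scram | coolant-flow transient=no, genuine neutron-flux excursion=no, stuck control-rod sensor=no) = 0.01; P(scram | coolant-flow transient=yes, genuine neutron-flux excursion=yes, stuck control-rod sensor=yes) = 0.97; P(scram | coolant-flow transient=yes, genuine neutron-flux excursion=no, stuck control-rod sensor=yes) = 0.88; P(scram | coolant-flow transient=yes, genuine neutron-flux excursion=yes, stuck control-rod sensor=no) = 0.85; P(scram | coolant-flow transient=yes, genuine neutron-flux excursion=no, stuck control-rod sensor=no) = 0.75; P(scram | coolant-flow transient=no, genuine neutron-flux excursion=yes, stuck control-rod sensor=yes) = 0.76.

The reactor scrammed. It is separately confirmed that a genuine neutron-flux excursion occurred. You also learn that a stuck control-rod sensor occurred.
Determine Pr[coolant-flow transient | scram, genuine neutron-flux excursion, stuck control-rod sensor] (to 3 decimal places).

P(scram | genuine neutron-flux excursion, stuck control-rod sensor) = 0.76*0.81 + 0.97*0.19 = 0.615600 + 0.184300 = 0.799900
Restricting to configurations with coolant-flow transient present: 0.97*0.19 = 0.184300.
So P(coolant-flow transient | scram, genuine neutron-flux excursion, stuck control-rod sensor) = 0.184300/0.799900 ≈ 0.230.

Pr[coolant-flow transient | scram, genuine neutron-flux excursion, stuck control-rod sensor] ≈ 0.230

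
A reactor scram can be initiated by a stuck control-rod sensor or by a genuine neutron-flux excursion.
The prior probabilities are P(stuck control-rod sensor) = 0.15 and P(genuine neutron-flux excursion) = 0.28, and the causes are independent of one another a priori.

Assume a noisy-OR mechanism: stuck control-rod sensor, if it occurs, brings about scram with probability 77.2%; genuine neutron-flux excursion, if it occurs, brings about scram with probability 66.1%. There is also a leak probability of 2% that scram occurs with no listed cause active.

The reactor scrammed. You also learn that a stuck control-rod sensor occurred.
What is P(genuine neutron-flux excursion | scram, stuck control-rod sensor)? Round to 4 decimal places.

Under noisy-OR, P(scram | causes) = 1 − (1−0.02)·∏(1−qᵢ) over the active causes.
P(scram | stuck control-rod sensor) = 0.77656·0.72 + 0.924254·0.28 = 0.559123 + 0.258791 = 0.817914
Of this, 0.258791 comes from 0.924254·0.28 (the genuine neutron-flux excursion=true cases).
P(genuine neutron-flux excursion | scram, stuck control-rod sensor) = 0.258791 / 0.817914 ≈ 0.3164

P(genuine neutron-flux excursion | scram, stuck control-rod sensor) ≈ 0.3164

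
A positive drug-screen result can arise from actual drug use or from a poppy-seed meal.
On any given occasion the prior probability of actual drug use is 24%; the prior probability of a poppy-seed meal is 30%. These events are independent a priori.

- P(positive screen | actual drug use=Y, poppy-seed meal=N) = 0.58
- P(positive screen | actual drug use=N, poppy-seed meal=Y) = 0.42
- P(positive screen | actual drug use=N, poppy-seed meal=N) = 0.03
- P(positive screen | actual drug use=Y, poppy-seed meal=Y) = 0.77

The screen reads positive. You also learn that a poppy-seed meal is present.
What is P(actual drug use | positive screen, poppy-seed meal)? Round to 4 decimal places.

P(actual drug use | positive screen, poppy-seed meal) ≈ 0.3667

Numerator (weight on configurations with actual drug use): 0.77·0.24 = 0.184800
Denominator P(positive screen | poppy-seed meal): 0.42·0.76 + 0.77·0.24 = 0.504000
Posterior = 0.184800 / 0.504000 ≈ 0.3667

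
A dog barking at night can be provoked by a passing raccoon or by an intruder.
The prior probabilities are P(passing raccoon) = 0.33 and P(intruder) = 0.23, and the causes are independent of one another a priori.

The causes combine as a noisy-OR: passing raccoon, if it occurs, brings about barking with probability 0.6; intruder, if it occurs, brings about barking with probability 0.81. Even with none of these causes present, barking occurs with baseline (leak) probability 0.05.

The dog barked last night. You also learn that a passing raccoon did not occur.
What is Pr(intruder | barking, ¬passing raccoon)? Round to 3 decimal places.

Under noisy-OR, P(barking | causes) = 1 − (1−0.05)·∏(1−qᵢ) over the active causes.
Weight on intruder=true, given the evidence: 0.8195·0.23 = 0.188485
Denominator P(barking | ¬passing raccoon): 0.05·0.77 + 0.8195·0.23 = 0.226985
Posterior = 0.188485 / 0.226985 ≈ 0.830

Pr(intruder | barking, ¬passing raccoon) ≈ 0.830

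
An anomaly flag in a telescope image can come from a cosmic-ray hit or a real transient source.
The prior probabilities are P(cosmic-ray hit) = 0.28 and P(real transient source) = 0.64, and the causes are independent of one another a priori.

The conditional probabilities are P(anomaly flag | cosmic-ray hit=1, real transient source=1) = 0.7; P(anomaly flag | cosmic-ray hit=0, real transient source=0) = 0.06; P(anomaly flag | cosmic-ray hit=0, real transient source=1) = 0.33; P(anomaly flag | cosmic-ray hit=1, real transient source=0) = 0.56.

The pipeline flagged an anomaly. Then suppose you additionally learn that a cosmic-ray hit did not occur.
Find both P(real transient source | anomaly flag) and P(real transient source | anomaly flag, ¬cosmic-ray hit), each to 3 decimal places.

P(anomaly flag) = 0.06·0.72·0.36 + 0.33·0.72·0.64 + 0.56·0.28·0.36 + 0.7·0.28·0.64 = 0.015552 + 0.152064 + 0.056448 + 0.125440 = 0.349504
Restricting to configurations with real transient source present: 0.152064 + 0.125440 = 0.277504.
Hence the posterior is 0.277504/0.349504 ≈ 0.794.

With the extra evidence:
P(anomaly flag | ¬cosmic-ray hit) = 0.06·0.36 + 0.33·0.64 = 0.021600 + 0.211200 = 0.232800
The real transient source-present share is 0.33·0.64 = 0.211200.
Hence the posterior is 0.211200/0.232800 ≈ 0.907.
Ruling out cosmic-ray hit raises the posterior on real transient source — the flip side of explaining away.

P(real transient source | anomaly flag) ≈ 0.794; P(real transient source | anomaly flag, ¬cosmic-ray hit) ≈ 0.907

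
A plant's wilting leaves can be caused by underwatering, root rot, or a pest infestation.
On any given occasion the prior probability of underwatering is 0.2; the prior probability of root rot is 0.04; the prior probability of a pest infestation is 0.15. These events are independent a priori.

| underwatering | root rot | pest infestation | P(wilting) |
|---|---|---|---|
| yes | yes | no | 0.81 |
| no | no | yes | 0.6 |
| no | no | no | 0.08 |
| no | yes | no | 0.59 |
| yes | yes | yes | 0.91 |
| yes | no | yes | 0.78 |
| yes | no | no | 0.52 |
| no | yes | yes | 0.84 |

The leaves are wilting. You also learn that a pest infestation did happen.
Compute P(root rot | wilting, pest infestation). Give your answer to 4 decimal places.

P(root rot | wilting, pest infestation) ≈ 0.0530

Sum P(wilting|·) weighted by the priors over the 4 (underwatering, root rot) configurations:
  P(wilting | pest infestation) = 0.6·0.8·0.96 + 0.84·0.8·0.04 + 0.78·0.2·0.96 + 0.91·0.2·0.04
        = 0.460800 + 0.026880 + 0.149760 + 0.007280 = 0.644720
Keeping only the root rot-present terms gives 0.034160, so
  P(root rot | wilting, pest infestation) = 0.034160 / 0.644720 ≈ 0.0530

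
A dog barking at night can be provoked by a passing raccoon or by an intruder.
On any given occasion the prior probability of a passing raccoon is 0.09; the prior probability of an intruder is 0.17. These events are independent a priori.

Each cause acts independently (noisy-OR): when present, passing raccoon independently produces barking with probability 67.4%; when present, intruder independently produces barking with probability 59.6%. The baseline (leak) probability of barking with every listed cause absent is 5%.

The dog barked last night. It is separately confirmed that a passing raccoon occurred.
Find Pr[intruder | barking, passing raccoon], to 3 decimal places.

Pr[intruder | barking, passing raccoon] ≈ 0.206

Under noisy-OR, P(barking | causes) = 1 − (1−0.05)·∏(1−qᵢ) over the active causes.
Numerator (weight on configurations with intruder): 0.874881·0.17 = 0.148730
Denominator P(barking | passing raccoon): 0.6903·0.83 + 0.874881·0.17 = 0.721679
Posterior = 0.148730 / 0.721679 ≈ 0.206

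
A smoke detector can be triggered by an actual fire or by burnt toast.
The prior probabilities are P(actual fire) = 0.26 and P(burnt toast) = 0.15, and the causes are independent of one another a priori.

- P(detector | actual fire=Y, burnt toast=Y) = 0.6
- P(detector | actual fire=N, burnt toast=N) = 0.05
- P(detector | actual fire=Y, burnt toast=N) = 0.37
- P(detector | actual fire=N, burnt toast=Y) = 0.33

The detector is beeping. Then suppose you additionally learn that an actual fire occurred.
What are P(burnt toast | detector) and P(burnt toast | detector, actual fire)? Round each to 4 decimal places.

P(burnt toast | detector) ≈ 0.3465; P(burnt toast | detector, actual fire) ≈ 0.2225

P(detector) = 0.05×0.74×0.85 + 0.33×0.74×0.15 + 0.37×0.26×0.85 + 0.6×0.26×0.15 = 0.031450 + 0.036630 + 0.081770 + 0.023400 = 0.173250
Restricting to configurations with burnt toast present: 0.036630 + 0.023400 = 0.060030.
P(burnt toast | detector) = 0.060030 / 0.173250 ≈ 0.3465

Now condition on the additional information:
Sum P(detector|·) weighted by the priors over both values of burnt toast:
  P(detector | actual fire) = 0.37*0.85 + 0.6*0.15
        = 0.314500 + 0.090000 = 0.404500
Keeping only the burnt toast-present terms gives 0.090000, so
  P(burnt toast | detector, actual fire) = 0.090000 / 0.404500 ≈ 0.2225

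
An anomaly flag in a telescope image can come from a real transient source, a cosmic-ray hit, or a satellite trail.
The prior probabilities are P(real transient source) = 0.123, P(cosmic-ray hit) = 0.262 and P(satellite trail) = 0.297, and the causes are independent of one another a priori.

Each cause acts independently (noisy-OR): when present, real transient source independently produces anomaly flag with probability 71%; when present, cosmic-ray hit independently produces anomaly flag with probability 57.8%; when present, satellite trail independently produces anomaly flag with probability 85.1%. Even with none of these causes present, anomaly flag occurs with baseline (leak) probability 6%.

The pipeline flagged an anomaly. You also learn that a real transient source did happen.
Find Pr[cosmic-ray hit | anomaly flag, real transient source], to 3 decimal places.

Under noisy-OR, P(anomaly flag | causes) = 1 − (1−0.06)·∏(1−qᵢ) over the active causes.
P(anomaly flag | real transient source) = 0.7274*0.738*0.703 + 0.959383*0.738*0.297 + 0.884963*0.262*0.703 + 0.982859*0.262*0.297 = 0.377385 + 0.210283 + 0.162998 + 0.076480 = 0.827146
Of this, 0.239478 comes from 0.162998 + 0.076480 (the cosmic-ray hit=true cases).
Hence the posterior is 0.239478/0.827146 ≈ 0.290.

Pr[cosmic-ray hit | anomaly flag, real transient source] ≈ 0.290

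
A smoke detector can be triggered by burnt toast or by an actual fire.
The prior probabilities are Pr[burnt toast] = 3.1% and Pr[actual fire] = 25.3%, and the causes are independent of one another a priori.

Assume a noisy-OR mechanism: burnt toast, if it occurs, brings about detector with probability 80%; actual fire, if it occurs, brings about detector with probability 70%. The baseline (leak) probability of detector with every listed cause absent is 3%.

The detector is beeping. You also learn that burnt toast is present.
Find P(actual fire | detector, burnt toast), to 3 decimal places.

P(actual fire | detector, burnt toast) ≈ 0.284

Under noisy-OR, P(detector | causes) = 1 − (1−0.03)·∏(1−qᵢ) over the active causes.
Sum P(detector|·) weighted by the priors over both values of actual fire:
  P(detector | burnt toast) = 0.806×0.747 + 0.9418×0.253
        = 0.602082 + 0.238275 = 0.840357
Keeping only the actual fire-present terms gives 0.238275, so
  P(actual fire | detector, burnt toast) = 0.238275 / 0.840357 ≈ 0.284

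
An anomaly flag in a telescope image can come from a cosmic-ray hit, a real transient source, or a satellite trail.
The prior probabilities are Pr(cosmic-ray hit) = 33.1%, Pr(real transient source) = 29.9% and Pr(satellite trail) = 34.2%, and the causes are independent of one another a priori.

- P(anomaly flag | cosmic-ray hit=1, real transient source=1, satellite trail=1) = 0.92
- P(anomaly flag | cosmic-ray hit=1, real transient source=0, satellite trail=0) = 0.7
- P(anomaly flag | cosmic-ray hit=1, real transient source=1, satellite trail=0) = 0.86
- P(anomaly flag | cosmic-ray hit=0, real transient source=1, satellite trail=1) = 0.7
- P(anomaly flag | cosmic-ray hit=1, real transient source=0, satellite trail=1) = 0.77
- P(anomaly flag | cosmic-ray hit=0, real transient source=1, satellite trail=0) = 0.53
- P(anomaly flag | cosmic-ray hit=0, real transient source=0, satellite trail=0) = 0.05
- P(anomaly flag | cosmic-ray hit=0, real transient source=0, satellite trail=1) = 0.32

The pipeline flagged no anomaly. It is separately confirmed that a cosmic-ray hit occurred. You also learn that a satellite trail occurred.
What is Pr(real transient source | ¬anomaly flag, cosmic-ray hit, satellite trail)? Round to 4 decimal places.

P(¬anomaly flag | cosmic-ray hit, satellite trail) = 0.23*0.701 + 0.08*0.299 = 0.161230 + 0.023920 = 0.185150
Of this, 0.023920 comes from 0.08*0.299 (the real transient source=true cases).
P(real transient source | ¬anomaly flag, cosmic-ray hit, satellite trail) = 0.023920 / 0.185150 ≈ 0.1292

Pr(real transient source | ¬anomaly flag, cosmic-ray hit, satellite trail) ≈ 0.1292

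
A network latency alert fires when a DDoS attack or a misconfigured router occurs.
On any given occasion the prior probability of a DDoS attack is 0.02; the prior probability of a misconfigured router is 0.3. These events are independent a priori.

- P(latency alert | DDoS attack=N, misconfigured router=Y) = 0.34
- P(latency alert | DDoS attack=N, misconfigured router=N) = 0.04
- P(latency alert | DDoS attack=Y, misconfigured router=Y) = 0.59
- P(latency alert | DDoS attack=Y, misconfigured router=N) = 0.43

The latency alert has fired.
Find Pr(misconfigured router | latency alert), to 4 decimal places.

Pr(misconfigured router | latency alert) ≈ 0.7557

For the numerator, keep only misconfigured router=true terms: 0.099960 + 0.003540 = 0.103500
The normalizing constant is 0.04*0.98*0.7 + 0.34*0.98*0.3 + 0.43*0.02*0.7 + 0.59*0.02*0.3 = 0.136960
P(misconfigured router | latency alert) = 0.103500/0.136960 ≈ 0.7557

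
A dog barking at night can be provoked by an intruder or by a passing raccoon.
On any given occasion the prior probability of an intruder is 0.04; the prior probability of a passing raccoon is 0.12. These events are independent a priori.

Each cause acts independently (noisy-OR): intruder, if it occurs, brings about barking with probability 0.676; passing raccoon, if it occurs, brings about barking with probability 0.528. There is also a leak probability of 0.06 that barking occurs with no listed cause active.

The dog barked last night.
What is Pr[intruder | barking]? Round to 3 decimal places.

Under noisy-OR, P(barking | causes) = 1 − (1−0.06)·∏(1−qᵢ) over the active causes.
Numerator (weight on configurations with intruder): 0.024479 + 0.004110 = 0.028589
Normalizer over all consistent configurations: 0.06×0.96×0.88 + 0.55632×0.96×0.12 + 0.69544×0.04×0.88 + 0.856248×0.04×0.12 = 0.143365
P(intruder | barking) = 0.028589/0.143365 ≈ 0.199

Pr[intruder | barking] ≈ 0.199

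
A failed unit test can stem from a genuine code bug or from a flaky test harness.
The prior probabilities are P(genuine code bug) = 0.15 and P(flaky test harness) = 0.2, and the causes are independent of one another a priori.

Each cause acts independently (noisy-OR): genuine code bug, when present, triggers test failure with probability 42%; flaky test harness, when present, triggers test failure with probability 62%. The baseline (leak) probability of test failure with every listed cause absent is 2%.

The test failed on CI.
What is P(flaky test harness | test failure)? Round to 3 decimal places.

P(flaky test harness | test failure) ≈ 0.666

Under noisy-OR, P(test failure | causes) = 1 − (1−0.02)·∏(1−qᵢ) over the active causes.
Sum P(test failure|·) weighted by the priors over the 4 (genuine code bug, flaky test harness) configurations:
  P(test failure) = 0.02·0.85·0.8 + 0.6276·0.85·0.2 + 0.4316·0.15·0.8 + 0.784008·0.15·0.2
        = 0.013600 + 0.106692 + 0.051792 + 0.023520 = 0.195604
The terms with flaky test harness present sum to 0.130212, so
  P(flaky test harness | test failure) = 0.130212 / 0.195604 ≈ 0.666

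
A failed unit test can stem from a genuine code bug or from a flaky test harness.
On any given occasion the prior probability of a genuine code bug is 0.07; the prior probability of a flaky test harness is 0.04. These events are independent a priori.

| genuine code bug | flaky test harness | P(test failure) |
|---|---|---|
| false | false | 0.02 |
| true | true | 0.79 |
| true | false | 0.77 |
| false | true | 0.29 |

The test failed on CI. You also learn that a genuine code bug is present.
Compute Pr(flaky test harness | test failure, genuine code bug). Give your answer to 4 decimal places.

Pr(flaky test harness | test failure, genuine code bug) ≈ 0.0410

By total probability over both values of flaky test harness:
  P(test failure | genuine code bug) = 0.77*0.96 + 0.79*0.04
        = 0.739200 + 0.031600 = 0.770800
Configurations with flaky test harness contribute 0.031600, so
  P(flaky test harness | test failure, genuine code bug) = 0.031600 / 0.770800 ≈ 0.0410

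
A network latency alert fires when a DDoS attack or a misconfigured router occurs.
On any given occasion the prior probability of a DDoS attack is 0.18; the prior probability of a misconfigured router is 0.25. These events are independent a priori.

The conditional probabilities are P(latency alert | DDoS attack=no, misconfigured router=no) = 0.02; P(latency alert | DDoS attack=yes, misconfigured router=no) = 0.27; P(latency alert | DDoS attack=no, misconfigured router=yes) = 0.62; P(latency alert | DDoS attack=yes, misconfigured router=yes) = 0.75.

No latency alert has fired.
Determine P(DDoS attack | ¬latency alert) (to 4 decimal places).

Numerator (weight on configurations with DDoS attack): 0.098550 + 0.011250 = 0.109800
The normalizing constant is 0.98*0.82*0.75 + 0.38*0.82*0.25 + 0.73*0.18*0.75 + 0.25*0.18*0.25 = 0.790400
Posterior = 0.109800 / 0.790400 ≈ 0.1389

P(DDoS attack | ¬latency alert) ≈ 0.1389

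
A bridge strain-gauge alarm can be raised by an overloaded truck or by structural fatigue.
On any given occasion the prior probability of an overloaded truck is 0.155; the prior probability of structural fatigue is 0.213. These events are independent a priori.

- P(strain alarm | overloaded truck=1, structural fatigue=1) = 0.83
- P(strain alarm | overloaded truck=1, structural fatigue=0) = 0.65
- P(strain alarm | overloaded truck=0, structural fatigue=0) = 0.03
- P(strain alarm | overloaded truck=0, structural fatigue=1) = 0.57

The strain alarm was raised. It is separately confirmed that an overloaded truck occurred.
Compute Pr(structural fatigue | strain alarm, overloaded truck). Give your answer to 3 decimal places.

Pr(structural fatigue | strain alarm, overloaded truck) ≈ 0.257

For the numerator, keep only structural fatigue=true terms: 0.83×0.213 = 0.176790
The normalizing constant is 0.65×0.787 + 0.83×0.213 = 0.688340
P(structural fatigue | strain alarm, overloaded truck) = 0.176790/0.688340 ≈ 0.257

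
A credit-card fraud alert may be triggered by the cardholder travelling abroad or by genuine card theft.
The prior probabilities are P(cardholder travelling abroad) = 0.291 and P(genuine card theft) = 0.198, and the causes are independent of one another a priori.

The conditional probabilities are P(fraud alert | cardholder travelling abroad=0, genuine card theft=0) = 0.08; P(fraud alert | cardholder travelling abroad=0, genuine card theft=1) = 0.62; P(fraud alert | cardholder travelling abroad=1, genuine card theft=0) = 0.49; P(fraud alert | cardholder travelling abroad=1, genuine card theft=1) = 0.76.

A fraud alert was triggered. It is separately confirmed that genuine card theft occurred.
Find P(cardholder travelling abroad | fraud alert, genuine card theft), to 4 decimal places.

P(fraud alert | genuine card theft) = 0.62·0.709 + 0.76·0.291 = 0.439580 + 0.221160 = 0.660740
The cardholder travelling abroad-present share is 0.76·0.291 = 0.221160.
P(cardholder travelling abroad | fraud alert, genuine card theft) = 0.221160 / 0.660740 ≈ 0.3347

P(cardholder travelling abroad | fraud alert, genuine card theft) ≈ 0.3347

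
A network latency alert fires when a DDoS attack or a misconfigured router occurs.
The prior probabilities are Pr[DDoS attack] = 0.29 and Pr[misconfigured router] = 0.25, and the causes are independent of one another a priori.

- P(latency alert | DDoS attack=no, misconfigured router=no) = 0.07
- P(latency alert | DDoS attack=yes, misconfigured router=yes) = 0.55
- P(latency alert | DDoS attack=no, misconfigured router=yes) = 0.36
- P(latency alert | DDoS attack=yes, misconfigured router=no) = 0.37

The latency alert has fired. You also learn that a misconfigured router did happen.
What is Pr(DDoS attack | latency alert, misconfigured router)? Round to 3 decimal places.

Pr(DDoS attack | latency alert, misconfigured router) ≈ 0.384

Numerator (weight on configurations with DDoS attack): 0.55*0.29 = 0.159500
Denominator P(latency alert | misconfigured router): 0.36*0.71 + 0.55*0.29 = 0.415100
P(DDoS attack | latency alert, misconfigured router) = 0.159500/0.415100 ≈ 0.384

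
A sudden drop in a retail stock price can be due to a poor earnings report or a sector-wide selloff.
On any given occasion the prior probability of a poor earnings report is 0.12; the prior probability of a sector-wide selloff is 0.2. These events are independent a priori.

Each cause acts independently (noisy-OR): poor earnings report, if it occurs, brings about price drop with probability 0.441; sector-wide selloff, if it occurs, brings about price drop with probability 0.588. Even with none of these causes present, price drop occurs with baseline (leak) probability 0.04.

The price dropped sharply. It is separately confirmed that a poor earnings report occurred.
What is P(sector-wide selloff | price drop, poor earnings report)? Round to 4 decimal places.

P(sector-wide selloff | price drop, poor earnings report) ≈ 0.2959

Under noisy-OR, P(price drop | causes) = 1 − (1−0.04)·∏(1−qᵢ) over the active causes.
Numerator (weight on configurations with sector-wide selloff): 0.778904*0.2 = 0.155781
Denominator P(price drop | poor earnings report): 0.46336*0.8 + 0.778904*0.2 = 0.526469
P(sector-wide selloff | price drop, poor earnings report) = 0.155781/0.526469 ≈ 0.2959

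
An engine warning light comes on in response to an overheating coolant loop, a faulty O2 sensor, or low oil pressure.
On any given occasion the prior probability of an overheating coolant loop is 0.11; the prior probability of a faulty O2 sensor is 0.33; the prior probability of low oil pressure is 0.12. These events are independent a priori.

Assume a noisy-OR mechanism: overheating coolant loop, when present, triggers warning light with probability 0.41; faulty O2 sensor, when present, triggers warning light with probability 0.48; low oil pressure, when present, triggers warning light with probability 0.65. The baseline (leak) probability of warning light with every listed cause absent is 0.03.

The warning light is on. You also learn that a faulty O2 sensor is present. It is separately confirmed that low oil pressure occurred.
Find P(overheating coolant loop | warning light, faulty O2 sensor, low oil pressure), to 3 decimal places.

P(overheating coolant loop | warning light, faulty O2 sensor, low oil pressure) ≈ 0.119

Under noisy-OR, P(warning light | causes) = 1 − (1−0.03)·∏(1−qᵢ) over the active causes.
By total probability over both values of overheating coolant loop:
  P(warning light | faulty O2 sensor, low oil pressure) = 0.82346*0.89 + 0.895841*0.11
        = 0.732879 + 0.098543 = 0.831422
Keeping only the overheating coolant loop-present terms gives 0.098543, so
  P(overheating coolant loop | warning light, faulty O2 sensor, low oil pressure) = 0.098543 / 0.831422 ≈ 0.119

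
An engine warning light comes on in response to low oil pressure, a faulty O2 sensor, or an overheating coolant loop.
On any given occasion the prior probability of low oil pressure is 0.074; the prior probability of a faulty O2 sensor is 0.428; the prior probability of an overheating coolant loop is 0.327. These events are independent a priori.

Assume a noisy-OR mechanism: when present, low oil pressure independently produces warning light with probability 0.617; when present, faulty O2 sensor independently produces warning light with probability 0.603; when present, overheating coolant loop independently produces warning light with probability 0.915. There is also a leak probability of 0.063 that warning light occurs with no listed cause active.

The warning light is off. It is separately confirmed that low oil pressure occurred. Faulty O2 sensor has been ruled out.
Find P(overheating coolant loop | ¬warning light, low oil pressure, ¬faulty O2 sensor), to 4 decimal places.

P(overheating coolant loop | ¬warning light, low oil pressure, ¬faulty O2 sensor) ≈ 0.0397

Under noisy-OR, P(warning light | causes) = 1 − (1−0.063)·∏(1−qᵢ) over the active causes.
Numerator (weight on configurations with overheating coolant loop): 0.030504*0.327 = 0.009975
The normalizing constant is 0.358871*0.673 + 0.030504*0.327 = 0.251495
P(overheating coolant loop | ¬warning light, low oil pressure, ¬faulty O2 sensor) = 0.009975/0.251495 ≈ 0.0397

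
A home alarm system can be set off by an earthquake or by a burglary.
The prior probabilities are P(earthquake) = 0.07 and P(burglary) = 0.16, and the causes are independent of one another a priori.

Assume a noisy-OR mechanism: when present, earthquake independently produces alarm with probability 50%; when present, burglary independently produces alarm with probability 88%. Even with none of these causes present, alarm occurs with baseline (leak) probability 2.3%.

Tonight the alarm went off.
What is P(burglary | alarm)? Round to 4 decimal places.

Under noisy-OR, P(alarm | causes) = 1 − (1−0.023)·∏(1−qᵢ) over the active causes.
P(alarm) = 0.023·0.93·0.84 + 0.88276·0.93·0.16 + 0.5115·0.07·0.84 + 0.94138·0.07·0.16 = 0.017968 + 0.131355 + 0.030076 + 0.010543 = 0.189942
Restricting to configurations with burglary present: 0.131355 + 0.010543 = 0.141898.
P(burglary | alarm) = 0.141898 / 0.189942 ≈ 0.7471

P(burglary | alarm) ≈ 0.7471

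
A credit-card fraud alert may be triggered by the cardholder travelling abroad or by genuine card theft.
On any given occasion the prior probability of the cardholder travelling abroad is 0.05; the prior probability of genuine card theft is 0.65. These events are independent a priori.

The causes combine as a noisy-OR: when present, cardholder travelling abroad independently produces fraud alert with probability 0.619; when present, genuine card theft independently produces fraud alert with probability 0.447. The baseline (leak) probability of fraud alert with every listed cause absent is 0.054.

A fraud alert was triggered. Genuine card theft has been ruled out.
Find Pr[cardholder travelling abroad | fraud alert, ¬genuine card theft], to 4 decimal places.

Pr[cardholder travelling abroad | fraud alert, ¬genuine card theft] ≈ 0.3840

Under noisy-OR, P(fraud alert | causes) = 1 − (1−0.054)·∏(1−qᵢ) over the active causes.
P(fraud alert | ¬genuine card theft) = 0.054*0.95 + 0.639574*0.05 = 0.051300 + 0.031979 = 0.083279
The cardholder travelling abroad-present share is 0.639574*0.05 = 0.031979.
So P(cardholder travelling abroad | fraud alert, ¬genuine card theft) = 0.031979/0.083279 ≈ 0.3840.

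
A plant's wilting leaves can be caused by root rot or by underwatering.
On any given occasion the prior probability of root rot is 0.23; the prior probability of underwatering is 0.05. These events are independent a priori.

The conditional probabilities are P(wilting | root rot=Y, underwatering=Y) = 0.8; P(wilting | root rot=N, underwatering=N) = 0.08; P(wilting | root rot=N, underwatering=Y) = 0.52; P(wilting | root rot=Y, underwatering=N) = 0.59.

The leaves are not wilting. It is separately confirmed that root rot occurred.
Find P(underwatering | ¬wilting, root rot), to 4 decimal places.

P(underwatering | ¬wilting, root rot) ≈ 0.0250

P(¬wilting | root rot) = 0.41·0.95 + 0.2·0.05 = 0.389500 + 0.010000 = 0.399500
The underwatering-present share is 0.2·0.05 = 0.010000.
P(underwatering | ¬wilting, root rot) = 0.010000 / 0.399500 ≈ 0.0250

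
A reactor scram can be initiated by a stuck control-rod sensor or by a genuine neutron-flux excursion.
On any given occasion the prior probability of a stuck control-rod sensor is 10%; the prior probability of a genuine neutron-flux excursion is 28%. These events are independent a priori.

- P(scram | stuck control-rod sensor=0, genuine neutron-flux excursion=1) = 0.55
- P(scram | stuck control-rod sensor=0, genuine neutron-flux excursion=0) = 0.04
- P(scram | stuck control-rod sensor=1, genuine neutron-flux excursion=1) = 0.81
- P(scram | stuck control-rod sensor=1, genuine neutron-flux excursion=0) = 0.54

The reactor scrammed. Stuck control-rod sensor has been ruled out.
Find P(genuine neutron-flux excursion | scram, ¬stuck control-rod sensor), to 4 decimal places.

P(genuine neutron-flux excursion | scram, ¬stuck control-rod sensor) ≈ 0.8425

P(scram | ¬stuck control-rod sensor) = 0.04·0.72 + 0.55·0.28 = 0.028800 + 0.154000 = 0.182800
Of this, 0.154000 comes from 0.55·0.28 (the genuine neutron-flux excursion=true cases).
P(genuine neutron-flux excursion | scram, ¬stuck control-rod sensor) = 0.154000 / 0.182800 ≈ 0.8425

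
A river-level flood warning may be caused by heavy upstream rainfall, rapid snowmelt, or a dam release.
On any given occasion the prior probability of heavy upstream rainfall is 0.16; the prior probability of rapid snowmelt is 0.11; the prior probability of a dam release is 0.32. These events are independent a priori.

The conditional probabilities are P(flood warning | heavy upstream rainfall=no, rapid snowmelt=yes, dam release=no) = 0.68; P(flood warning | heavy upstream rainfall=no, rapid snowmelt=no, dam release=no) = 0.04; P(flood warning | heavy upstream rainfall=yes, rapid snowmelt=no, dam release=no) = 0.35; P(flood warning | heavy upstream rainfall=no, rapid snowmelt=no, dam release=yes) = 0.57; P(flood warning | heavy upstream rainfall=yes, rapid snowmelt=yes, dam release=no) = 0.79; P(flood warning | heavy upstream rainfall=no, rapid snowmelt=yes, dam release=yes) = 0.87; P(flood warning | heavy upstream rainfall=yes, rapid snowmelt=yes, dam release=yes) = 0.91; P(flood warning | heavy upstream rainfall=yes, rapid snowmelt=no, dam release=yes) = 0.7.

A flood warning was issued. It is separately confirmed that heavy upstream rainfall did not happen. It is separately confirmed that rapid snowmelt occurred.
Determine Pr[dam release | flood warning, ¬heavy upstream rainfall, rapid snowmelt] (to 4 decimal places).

Pr[dam release | flood warning, ¬heavy upstream rainfall, rapid snowmelt] ≈ 0.3758

Weight on dam release=true, given the evidence: 0.87×0.32 = 0.278400
Denominator P(flood warning | ¬heavy upstream rainfall, rapid snowmelt): 0.68×0.68 + 0.87×0.32 = 0.740800
P(dam release | flood warning, ¬heavy upstream rainfall, rapid snowmelt) = 0.278400/0.740800 ≈ 0.3758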